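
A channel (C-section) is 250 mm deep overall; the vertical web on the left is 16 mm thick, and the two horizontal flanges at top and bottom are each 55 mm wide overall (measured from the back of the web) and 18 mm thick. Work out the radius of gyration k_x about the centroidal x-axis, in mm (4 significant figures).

k_x ≈ 85.78 mm

Treat the section as a set of non-overlapping primitives; coordinates are from the bounding-box lower-left.
Web: 16 × 250, A = 4 000 mm², y = 125 mm, Ī = 20 833 333 mm⁴.
Top flange (beyond web): 39 × 18, A = 702 mm², y = 241 mm, Ī = 18 954 mm⁴.
Bottom flange (beyond web): 39 × 18, A = 702 mm², y = 9 mm, Ī = 18 954 mm⁴.
By symmetry the centroid is at mid-height, ȳ = 125 mm.
Transfer each piece to the centroidal x-axis using Ī + A·d² with d = y − 125:
  web: d = 0 mm → contributes +20 833 333 mm⁴
  top flange (beyond web): d = 116 mm → contributes +9 465 066 mm⁴
  bottom flange (beyond web): d = -116 mm → contributes +9 465 066 mm⁴
Total I = 39 763 465 mm⁴.
Radius of gyration: k = √(I/A) = √(39 763 465 / 5 404) = 85.7797 mm.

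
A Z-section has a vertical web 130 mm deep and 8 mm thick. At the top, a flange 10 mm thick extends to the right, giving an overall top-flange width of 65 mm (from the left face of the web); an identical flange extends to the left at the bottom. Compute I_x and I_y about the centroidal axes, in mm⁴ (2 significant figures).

Treat the section as a set of non-overlapping primitives; coordinates are from the bounding-box lower-left.
Web: 8 × 130, A = 1 040 mm², y = 65 mm, Ī = 1 464 667 mm⁴.
Top flange (beyond web): 57 × 10, A = 570 mm², y = 125 mm, Ī = 4 750 mm⁴.
Bottom flange (beyond web): 57 × 10, A = 570 mm², y = 5 mm, Ī = 4 750 mm⁴.
Centroid: ȳ = ΣA·y / ΣA = 65 mm.
Transfer each piece to the centroidal x-axis using Ī + A·d² with d = y − 65:
  web: d = 0 mm → contributes +1 464 667 mm⁴
  top flange (beyond web): d = 60 mm → contributes +2 056 750 mm⁴
  bottom flange (beyond web): d = -60 mm → contributes +2 056 750 mm⁴
Total I = 5 578 167 mm⁴.
For the y-axis: x̄ = 61 mm.
Repeating about the centroidal y-axis gives I_y = 1 518 327 mm⁴.

I_x ≈ 5.6 × 10⁶ mm⁴, I_y ≈ 1.5 × 10⁶ mm⁴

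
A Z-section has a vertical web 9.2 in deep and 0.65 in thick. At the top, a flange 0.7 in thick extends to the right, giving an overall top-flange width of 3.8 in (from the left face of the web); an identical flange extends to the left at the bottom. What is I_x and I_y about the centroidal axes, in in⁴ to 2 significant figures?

Decompose the section into non-overlapping parts with the origin at the bottom-left of its bounding rectangle.
Web: 0.65 × 9.2, A = 5.98 in², y = 4.6 in, Ī = 42.18 in⁴.
Top flange (beyond web): 3.15 × 0.7, A = 2.205 in², y = 8.85 in, Ī = 0.09004 in⁴.
Bottom flange (beyond web): 3.15 × 0.7, A = 2.205 in², y = 0.35 in, Ī = 0.09004 in⁴.
Centroid: ȳ = ΣA·y / ΣA = 4.6 in.
Transfer each piece to the centroidal x-axis using Ī + A·d² with d = y − 4.6:
  web: d = 0 in → contributes +42.18 in⁴
  top flange (beyond web): d = 4.25 in → contributes +39.92 in⁴
  bottom flange (beyond web): d = -4.25 in → contributes +39.92 in⁴
Total I = 122 in⁴.
For the y-axis: x̄ = 3.475 in.
Repeating about the centroidal y-axis gives I_y = 19.78 in⁴.

I_x ≈ 120 in⁴, I_y ≈ 20 in⁴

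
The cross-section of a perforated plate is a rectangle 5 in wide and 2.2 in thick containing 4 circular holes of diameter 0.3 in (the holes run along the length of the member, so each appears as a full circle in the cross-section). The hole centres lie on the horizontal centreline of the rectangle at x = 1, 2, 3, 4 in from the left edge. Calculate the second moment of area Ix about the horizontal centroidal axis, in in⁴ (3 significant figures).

Ix ≈ 4.44 in⁴

Treat the section as a set of non-overlapping primitives; coordinates are from the bounding-box lower-left.
Plate: 5 × 2.2, A = 11 in², y = 1.1 in, Ī = 4.4367 in⁴.
Hole 1 (subtracted): ⌀0.3, A = 0.070686 in², y = 1.1 in, Ī = 0.00039761 in⁴.
Hole 2 (subtracted): ⌀0.3, A = 0.070686 in², y = 1.1 in, Ī = 0.00039761 in⁴.
Hole 3 (subtracted): ⌀0.3, A = 0.070686 in², y = 1.1 in, Ī = 0.00039761 in⁴.
Hole 4 (subtracted): ⌀0.3, A = 0.070686 in², y = 1.1 in, Ī = 0.00039761 in⁴.
By symmetry the centroid is at mid-height, ȳ = 1.1 in.
All pieces are centred on the horizontal centroidal axis, so I = ΣĪ (holes subtracted) = 4.4351 in⁴.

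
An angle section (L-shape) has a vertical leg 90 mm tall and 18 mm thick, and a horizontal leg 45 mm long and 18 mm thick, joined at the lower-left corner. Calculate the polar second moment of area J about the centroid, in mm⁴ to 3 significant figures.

Break the section into simple shapes (no overlaps), measuring from the bottom-left corner of the bounding box.
Vertical leg: 18 × 90, A = 1 620 mm², y = 45 mm, Ī = 1 093 500 mm⁴.
Horizontal leg (remainder): 27 × 18, A = 486 mm², y = 9 mm, Ī = 13 122 mm⁴.
Centroid: ȳ = ΣA·y / ΣA = 36.692 mm.
Transfer each piece to the centroidal x-axis using Ī + A·d² with d = y − 36.692:
  vertical leg: d = 8.3077 mm → contributes +1 205 309 mm⁴
  horizontal leg (remainder): d = -27.692 mm → contributes +385 818 mm⁴
Total I = 1 591 127 mm⁴.
For the y-axis: x̄ = 14.192 mm.
Repeating about the centroidal y-axis gives I_y = 262 524 mm⁴.
Polar second moment: J = I_x + I_y = 1 853 651 mm⁴.

J ≈ 1.85 × 10⁶ mm⁴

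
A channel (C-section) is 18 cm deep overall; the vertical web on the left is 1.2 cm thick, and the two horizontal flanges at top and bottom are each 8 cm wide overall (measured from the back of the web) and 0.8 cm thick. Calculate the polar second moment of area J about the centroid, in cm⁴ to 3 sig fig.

Split into non-overlapping primitives; take the origin at the lower-left of the bounding box.
Web: 1.2 × 18, A = 21.6 cm², y = 9 cm, Ī = 583.2 cm⁴.
Top flange (beyond web): 6.8 × 0.8, A = 5.44 cm², y = 17.6 cm, Ī = 0.29013 cm⁴.
Bottom flange (beyond web): 6.8 × 0.8, A = 5.44 cm², y = 0.4 cm, Ī = 0.29013 cm⁴.
By symmetry the centroid is at mid-height, ȳ = 9 cm.
Transfer each piece to the centroidal x-axis using Ī + A·d² with d = y − 9:
  web: d = 0 cm → contributes +583.2 cm⁴
  top flange (beyond web): d = 8.6 cm → contributes +402.63 cm⁴
  bottom flange (beyond web): d = -8.6 cm → contributes +402.63 cm⁴
Total I = 1388.5 cm⁴.
For the y-axis: x̄ = 1.9399 cm.
Repeating about the centroidal y-axis gives I_y = 160.28 cm⁴.
Polar second moment: J = I_x + I_y = 1548.7 cm⁴.

J ≈ 1550 cm⁴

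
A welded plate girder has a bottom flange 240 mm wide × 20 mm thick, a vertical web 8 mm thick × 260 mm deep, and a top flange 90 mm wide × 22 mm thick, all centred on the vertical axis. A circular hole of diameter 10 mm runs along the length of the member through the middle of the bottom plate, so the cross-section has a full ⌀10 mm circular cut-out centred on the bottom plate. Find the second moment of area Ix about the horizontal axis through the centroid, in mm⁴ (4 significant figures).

Ix ≈ 1.273 × 10⁸ mm⁴

Break the section into simple shapes (no overlaps), measuring from the bottom-left corner of the bounding box.
Bottom plate: 240 × 20, A = 4 800 mm², y = 10 mm, Ī = 160 000 mm⁴.
Web plate: 8 × 260, A = 2 080 mm², y = 150 mm, Ī = 11 717 333 mm⁴.
Top plate: 90 × 22, A = 1 980 mm², y = 291 mm, Ī = 79 860 mm⁴.
Hole (subtracted): ⌀10, A = 78.5398 mm², y = 10 mm, Ī = 490.874 mm⁴.
Centroid: ȳ = ΣA·y / ΣA = 106.519 mm.
Transfer each piece to the horizontal axis through the centroid using Ī + A·d² with d = y − 106.519:
  bottom plate: d = -96.5193 mm → contributes +44 876 640 mm⁴
  web plate: d = 43.4807 mm → contributes +15 649 730 mm⁴
  top plate: d = 184.481 mm → contributes +67 465 487 mm⁴
  hole: d = -96.5193 mm → contributes −732 165 mm⁴
Total I = 127 259 692 mm⁴.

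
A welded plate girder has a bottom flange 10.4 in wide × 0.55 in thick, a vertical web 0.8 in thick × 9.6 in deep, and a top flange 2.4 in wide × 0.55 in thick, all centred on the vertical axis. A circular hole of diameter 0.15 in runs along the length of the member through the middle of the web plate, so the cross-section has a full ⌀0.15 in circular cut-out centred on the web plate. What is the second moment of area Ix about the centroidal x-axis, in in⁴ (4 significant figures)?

Treat the section as a set of non-overlapping primitives; coordinates are from the bounding-box lower-left.
Bottom plate: 10.4 × 0.55, A = 5.72 in², y = 0.275 in, Ī = 0.144192 in⁴.
Web plate: 0.8 × 9.6, A = 7.68 in², y = 5.35 in, Ī = 58.9824 in⁴.
Top plate: 2.4 × 0.55, A = 1.32 in², y = 10.425 in, Ī = 0.033275 in⁴.
Hole (subtracted): ⌀0.15, A = 0.0176715 in², y = 5.35 in, Ī = 0.0000248505 in⁴.
Centroid: ȳ = ΣA·y / ΣA = 3.83119 in.
Transfer each piece to the centroidal x-axis using Ī + A·d² with d = y − 3.83119:
  bottom plate: d = -3.55619 in → contributes +72.4822 in⁴
  web plate: d = 1.51881 in → contributes +76.6984 in⁴
  top plate: d = 6.59381 in → contributes +57.4246 in⁴
  hole: d = 1.51881 in → contributes −0.0407889 in⁴
Total I = 206.564 in⁴.

Ix ≈ 206.6 in⁴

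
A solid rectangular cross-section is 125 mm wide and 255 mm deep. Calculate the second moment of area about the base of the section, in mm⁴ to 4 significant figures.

I_base ≈ 6.909 × 10⁸ mm⁴

The section: 125 × 255, A = 31 875 mm², y = 127.5 mm, Ī = 172 722 656 mm⁴.
Transfer it to a horizontal axis along the bottom face using Ī + A·d² with d = y − 0:
  the section: d = 127.5 mm → contributes +690 890 625 mm⁴
Total I = 690 890 625 mm⁴.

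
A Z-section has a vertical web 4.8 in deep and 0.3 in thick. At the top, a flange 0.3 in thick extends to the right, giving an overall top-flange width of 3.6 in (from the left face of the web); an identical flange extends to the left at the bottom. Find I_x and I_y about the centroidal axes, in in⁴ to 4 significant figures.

Decompose the section into non-overlapping parts with the origin at the bottom-left of its bounding rectangle.
Web: 0.3 × 4.8, A = 1.44 in², y = 2.4 in, Ī = 2.7648 in⁴.
Top flange (beyond web): 3.3 × 0.3, A = 0.99 in², y = 4.65 in, Ī = 0.007425 in⁴.
Bottom flange (beyond web): 3.3 × 0.3, A = 0.99 in², y = 0.15 in, Ī = 0.007425 in⁴.
Centroid: ȳ = ΣA·y / ΣA = 2.4 in.
Transfer each piece to the centroidal x-axis using Ī + A·d² with d = y − 2.4:
  web: d = 0 in → contributes +2.7648 in⁴
  top flange (beyond web): d = 2.25 in → contributes +5.0193 in⁴
  bottom flange (beyond web): d = -2.25 in → contributes +5.0193 in⁴
Total I = 12.8034 in⁴.
For the y-axis: x̄ = 3.45 in.
Repeating about the centroidal y-axis gives I_y = 8.22285 in⁴.

I_x ≈ 12.80 in⁴, I_y ≈ 8.223 in⁴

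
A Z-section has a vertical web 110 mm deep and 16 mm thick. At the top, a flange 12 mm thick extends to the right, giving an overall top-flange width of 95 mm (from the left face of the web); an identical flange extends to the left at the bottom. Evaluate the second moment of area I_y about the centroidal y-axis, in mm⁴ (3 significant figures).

Decompose the section into non-overlapping parts with the origin at the bottom-left of its bounding rectangle.
Web: 16 × 110, A = 1 760 mm², x = 87 mm, Ī = 37 547 mm⁴.
Top flange (beyond web): 79 × 12, A = 948 mm², x = 134.5 mm, Ī = 493 039 mm⁴.
Bottom flange (beyond web): 79 × 12, A = 948 mm², x = 39.5 mm, Ī = 493 039 mm⁴.
Centroid: x̄ = ΣA·x / ΣA = 87 mm.
Transfer each piece to the centroidal y-axis using Ī + A·d² with d = x − 87:
  web: d = 0 mm → contributes +37 547 mm⁴
  top flange (beyond web): d = 47.5 mm → contributes +2 631 964 mm⁴
  bottom flange (beyond web): d = -47.5 mm → contributes +2 631 964 mm⁴
Total I = 5 301 475 mm⁴.

I_y ≈ 5.30 × 10⁶ mm⁴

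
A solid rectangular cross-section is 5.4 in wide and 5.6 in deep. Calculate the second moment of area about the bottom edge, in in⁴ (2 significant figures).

The section: 5.4 × 5.6, A = 30.24 in², y = 2.8 in, Ī = 79.03 in⁴.
Transfer it to the base of the section using Ī + A·d² with d = y − 0:
  the section: d = 2.8 in → contributes +316.1 in⁴
Total I = 316.1 in⁴.

I_base ≈ 320 in⁴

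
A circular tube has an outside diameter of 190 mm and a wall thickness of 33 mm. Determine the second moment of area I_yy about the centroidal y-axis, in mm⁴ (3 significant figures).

I_yy ≈ 5.24 × 10⁷ mm⁴

Treat the section as a set of non-overlapping primitives; coordinates are from the bounding-box lower-left.
Outer circle: ⌀190, A = 28 353 mm², x = 95 mm, Ī = 63 971 171 mm⁴.
Bore (subtracted): ⌀124, A = 12 076 mm², x = 95 mm, Ī = 11 605 307 mm⁴.
By symmetry the centroid is at mid-width, x̄ = 95 mm.
All pieces are centred on the centroidal y-axis, so I = ΣĪ (holes subtracted) = 52 365 864 mm⁴.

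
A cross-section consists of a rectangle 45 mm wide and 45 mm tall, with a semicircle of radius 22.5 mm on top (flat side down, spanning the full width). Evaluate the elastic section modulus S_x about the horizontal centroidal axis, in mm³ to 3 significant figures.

S_x ≈ 2.66 × 10⁴ mm³

Break the section into simple shapes (no overlaps), measuring from the bottom-left corner of the bounding box.
Rectangular body: 45 × 45, A = 2 025 mm², y = 22.5 mm, Ī = 341 719 mm⁴.
Semicircular cap: semicircle r = 22.5, A = 795.22 mm², y = 54.549 mm, Ī = 28 130 mm⁴.
Centroid: ȳ = ΣA·y / ΣA = 31.537 mm.
Transfer each piece to the horizontal centroidal axis using Ī + A·d² with d = y − 31.537:
  rectangular body: d = -9.0369 mm → contributes +507 093 mm⁴
  semicircular cap: d = 23.012 mm → contributes +449 251 mm⁴
Total I = 956 344 mm⁴.
Extreme fibre distance c = 35.963 mm; S = I/c = 26 592 mm³.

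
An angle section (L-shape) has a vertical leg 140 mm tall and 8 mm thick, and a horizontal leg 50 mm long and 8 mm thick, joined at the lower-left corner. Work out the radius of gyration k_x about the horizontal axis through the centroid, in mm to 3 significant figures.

k_x ≈ 45.1 mm

Decompose the section into non-overlapping parts with the origin at the bottom-left of its bounding rectangle.
Vertical leg: 8 × 140, A = 1 120 mm², y = 70 mm, Ī = 1 829 333 mm⁴.
Horizontal leg (remainder): 42 × 8, A = 336 mm², y = 4 mm, Ī = 1 792 mm⁴.
Centroid: ȳ = ΣA·y / ΣA = 54.769 mm.
Transfer each piece to the horizontal axis through the centroid using Ī + A·d² with d = y − 54.769:
  vertical leg: d = 15.231 mm → contributes +2 089 147 mm⁴
  horizontal leg (remainder): d = -50.769 mm → contributes +867 837 mm⁴
Total I = 2 956 984 mm⁴.
Radius of gyration: k = √(I/A) = √(2 956 984 / 1 456) = 45.065 mm.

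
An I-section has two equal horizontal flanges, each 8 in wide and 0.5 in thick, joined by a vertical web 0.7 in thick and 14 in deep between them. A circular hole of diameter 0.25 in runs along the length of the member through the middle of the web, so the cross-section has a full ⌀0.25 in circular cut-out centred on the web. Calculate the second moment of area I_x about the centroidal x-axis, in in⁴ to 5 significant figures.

I_x ≈ 580.73 in⁴

Break the section into simple shapes (no overlaps), measuring from the bottom-left corner of the bounding box.
Bottom flange: 8 × 0.5, A = 4 in², y = 0.25 in, Ī = 0.08333333 in⁴.
Web: 0.7 × 14, A = 9.8 in², y = 7.5 in, Ī = 160.0667 in⁴.
Top flange: 8 × 0.5, A = 4 in², y = 14.75 in, Ī = 0.08333333 in⁴.
Hole (subtracted): ⌀0.25, A = 0.04908739 in², y = 7.5 in, Ī = 0.0001917476 in⁴.
By symmetry the centroid is at mid-height, ȳ = 7.5 in.
Transfer each piece to the centroidal x-axis using Ī + A·d² with d = y − 7.5:
  bottom flange: d = -7.25 in → contributes +210.3333 in⁴
  web: d = 0 in → contributes +160.0667 in⁴
  top flange: d = 7.25 in → contributes +210.3333 in⁴
  hole: d = 0 in → contributes −0.0001917476 in⁴
Total I = 580.7331 in⁴.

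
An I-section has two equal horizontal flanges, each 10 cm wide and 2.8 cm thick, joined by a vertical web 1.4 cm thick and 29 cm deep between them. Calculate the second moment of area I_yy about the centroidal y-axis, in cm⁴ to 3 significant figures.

Decompose the section into non-overlapping parts with the origin at the bottom-left of its bounding rectangle.
Bottom flange: 10 × 2.8, A = 28 cm², x = 5 cm, Ī = 233.33 cm⁴.
Web: 1.4 × 29, A = 40.6 cm², x = 5 cm, Ī = 6.6313 cm⁴.
Top flange: 10 × 2.8, A = 28 cm², x = 5 cm, Ī = 233.33 cm⁴.
By symmetry the centroid is at mid-width, x̄ = 5 cm.
All pieces are centred on the centroidal y-axis, so I = ΣĪ = 473.3 cm⁴.

I_yy ≈ 473 cm⁴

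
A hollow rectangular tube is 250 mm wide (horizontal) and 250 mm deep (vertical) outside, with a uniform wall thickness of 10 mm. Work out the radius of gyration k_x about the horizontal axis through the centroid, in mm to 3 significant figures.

k_x ≈ 98.1 mm

Break the section into simple shapes (no overlaps), measuring from the bottom-left corner of the bounding box.
Outer rectangle: 250 × 250, A = 62 500 mm², y = 125 mm, Ī = 325 520 833 mm⁴.
Inner void (subtracted): 230 × 230, A = 52 900 mm², y = 125 mm, Ī = 233 200 833 mm⁴.
By symmetry the centroid is at mid-height, ȳ = 125 mm.
All pieces are centred on the horizontal axis through the centroid, so I = ΣĪ (holes subtracted) = 92 320 000 mm⁴.
Radius of gyration: k = √(I/A) = √(92 320 000 / 9 600) = 98.065 mm.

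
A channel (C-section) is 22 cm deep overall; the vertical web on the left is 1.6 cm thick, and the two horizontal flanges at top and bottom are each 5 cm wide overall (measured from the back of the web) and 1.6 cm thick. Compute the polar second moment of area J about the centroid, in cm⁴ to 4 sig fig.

J ≈ 2624 cm⁴

Split into non-overlapping primitives; take the origin at the lower-left of the bounding box.
Web: 1.6 × 22, A = 35.2 cm², y = 11 cm, Ī = 1419.73 cm⁴.
Top flange (beyond web): 3.4 × 1.6, A = 5.44 cm², y = 21.2 cm, Ī = 1.16053 cm⁴.
Bottom flange (beyond web): 3.4 × 1.6, A = 5.44 cm², y = 0.8 cm, Ī = 1.16053 cm⁴.
By symmetry the centroid is at mid-height, ȳ = 11 cm.
Transfer each piece to the centroidal x-axis using Ī + A·d² with d = y − 11:
  web: d = 0 cm → contributes +1419.73 cm⁴
  top flange (beyond web): d = 10.2 cm → contributes +567.138 cm⁴
  bottom flange (beyond web): d = -10.2 cm → contributes +567.138 cm⁴
Total I = 2554.01 cm⁴.
For the y-axis: x̄ = 1.39028 cm.
Repeating about the centroidal y-axis gives I_y = 69.9348 cm⁴.
Polar second moment: J = I_x + I_y = 2623.94 cm⁴.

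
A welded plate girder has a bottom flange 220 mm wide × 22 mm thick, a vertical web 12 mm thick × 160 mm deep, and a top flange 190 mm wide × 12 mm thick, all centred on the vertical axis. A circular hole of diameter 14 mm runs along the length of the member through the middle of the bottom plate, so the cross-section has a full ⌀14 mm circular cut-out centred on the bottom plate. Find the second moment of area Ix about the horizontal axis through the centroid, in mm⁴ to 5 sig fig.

Ix ≈ 5.4013 × 10⁷ mm⁴

Treat the section as a set of non-overlapping primitives; coordinates are from the bounding-box lower-left.
Bottom plate: 220 × 22, A = 4 840 mm², y = 11 mm, Ī = 195213.3 mm⁴.
Web plate: 12 × 160, A = 1 920 mm², y = 102 mm, Ī = 4 096 000 mm⁴.
Top plate: 190 × 12, A = 2 280 mm², y = 188 mm, Ī = 27 360 mm⁴.
Hole (subtracted): ⌀14, A = 153.938 mm², y = 11 mm, Ī = 1885.741 mm⁴.
Centroid: ȳ = ΣA·y / ΣA = 76.0772 mm.
Transfer each piece to the horizontal axis through the centroid using Ī + A·d² with d = y − 76.0772:
  bottom plate: d = -65.0772 mm → contributes +20 692 814 mm⁴
  web plate: d = 25.9228 mm → contributes +5 386 224 mm⁴
  top plate: d = 111.9228 mm → contributes +28 588 268 mm⁴
  hole: d = -65.0772 mm → contributes −653819.7 mm⁴
Total I = 54 013 486 mm⁴.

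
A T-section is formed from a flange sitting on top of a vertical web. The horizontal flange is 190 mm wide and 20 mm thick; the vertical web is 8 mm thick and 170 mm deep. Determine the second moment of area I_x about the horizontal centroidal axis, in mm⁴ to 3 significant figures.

Break the section into simple shapes (no overlaps), measuring from the bottom-left corner of the bounding box.
Flange: 190 × 20, A = 3 800 mm², y = 180 mm, Ī = 126 667 mm⁴.
Web: 8 × 170, A = 1 360 mm², y = 85 mm, Ī = 3 275 333 mm⁴.
Centroid: ȳ = ΣA·y / ΣA = 154.96 mm.
Transfer each piece to the horizontal centroidal axis using Ī + A·d² with d = y − 154.96:
  flange: d = 25.039 mm → contributes +2 509 037 mm⁴
  web: d = -69.961 mm → contributes +9 931 956 mm⁴
Total I = 12 440 992 mm⁴.

I_x ≈ 1.24 × 10⁷ mm⁴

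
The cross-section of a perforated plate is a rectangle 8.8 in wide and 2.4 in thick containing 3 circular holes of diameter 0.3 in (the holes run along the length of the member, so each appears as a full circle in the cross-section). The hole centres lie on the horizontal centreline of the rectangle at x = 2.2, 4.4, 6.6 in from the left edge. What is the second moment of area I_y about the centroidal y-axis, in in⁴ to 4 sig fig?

Decompose the section into non-overlapping parts with the origin at the bottom-left of its bounding rectangle.
Plate: 8.8 × 2.4, A = 21.12 in², x = 4.4 in, Ī = 136.294 in⁴.
Hole 1 (subtracted): ⌀0.3, A = 0.0706858 in², x = 2.2 in, Ī = 0.000397608 in⁴.
Hole 2 (subtracted): ⌀0.3, A = 0.0706858 in², x = 4.4 in, Ī = 0.000397608 in⁴.
Hole 3 (subtracted): ⌀0.3, A = 0.0706858 in², x = 6.6 in, Ī = 0.000397608 in⁴.
By symmetry the centroid is at mid-width, x̄ = 4.4 in.
Transfer each piece to the centroidal y-axis using Ī + A·d² with d = x − 4.4:
  plate: d = 0 in → contributes +136.294 in⁴
  hole 1: d = -2.2 in → contributes −0.342517 in⁴
  hole 2: d = 0 in → contributes −0.000397608 in⁴
  hole 3: d = 2.2 in → contributes −0.342517 in⁴
Total I = 135.609 in⁴.

I_y ≈ 135.6 in⁴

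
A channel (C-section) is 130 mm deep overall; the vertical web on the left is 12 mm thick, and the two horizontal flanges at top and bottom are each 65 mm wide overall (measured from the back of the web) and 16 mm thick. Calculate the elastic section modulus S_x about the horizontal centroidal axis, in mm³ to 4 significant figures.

S_x ≈ 1.191 × 10⁵ mm³

Break the section into simple shapes (no overlaps), measuring from the bottom-left corner of the bounding box.
Web: 12 × 130, A = 1 560 mm², y = 65 mm, Ī = 2 197 000 mm⁴.
Top flange (beyond web): 53 × 16, A = 848 mm², y = 122 mm, Ī = 18090.7 mm⁴.
Bottom flange (beyond web): 53 × 16, A = 848 mm², y = 8 mm, Ī = 18090.7 mm⁴.
By symmetry the centroid is at mid-height, ȳ = 65 mm.
Transfer each piece to the horizontal centroidal axis using Ī + A·d² with d = y − 65:
  web: d = 0 mm → contributes +2 197 000 mm⁴
  top flange (beyond web): d = 57 mm → contributes +2 773 243 mm⁴
  bottom flange (beyond web): d = -57 mm → contributes +2 773 243 mm⁴
Total I = 7 743 485 mm⁴.
Extreme fibre distance c = 65 mm; S = I/c = 119 131 mm³.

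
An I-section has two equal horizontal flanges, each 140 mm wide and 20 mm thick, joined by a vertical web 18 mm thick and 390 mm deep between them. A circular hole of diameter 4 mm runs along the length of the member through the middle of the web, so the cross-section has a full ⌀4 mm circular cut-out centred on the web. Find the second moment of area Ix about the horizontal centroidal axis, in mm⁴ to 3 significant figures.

Decompose the section into non-overlapping parts with the origin at the bottom-left of its bounding rectangle.
Bottom flange: 140 × 20, A = 2 800 mm², y = 10 mm, Ī = 93 333 mm⁴.
Web: 18 × 390, A = 7 020 mm², y = 215 mm, Ī = 88 978 500 mm⁴.
Top flange: 140 × 20, A = 2 800 mm², y = 420 mm, Ī = 93 333 mm⁴.
Hole (subtracted): ⌀4, A = 12.566 mm², y = 215 mm, Ī = 12.566 mm⁴.
By symmetry the centroid is at mid-height, ȳ = 215 mm.
Transfer each piece to the horizontal centroidal axis using Ī + A·d² with d = y − 215:
  bottom flange: d = -205 mm → contributes +117 763 333 mm⁴
  web: d = 0 mm → contributes +88 978 500 mm⁴
  top flange: d = 205 mm → contributes +117 763 333 mm⁴
  hole: d = 0 mm → contributes −12.566 mm⁴
Total I = 324 505 154 mm⁴.

Ix ≈ 3.25 × 10⁸ mm⁴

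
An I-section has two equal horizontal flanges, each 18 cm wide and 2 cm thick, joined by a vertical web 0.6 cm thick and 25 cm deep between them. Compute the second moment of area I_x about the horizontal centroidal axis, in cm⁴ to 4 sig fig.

Treat the section as a set of non-overlapping primitives; coordinates are from the bounding-box lower-left.
Bottom flange: 18 × 2, A = 36 cm², y = 1 cm, Ī = 12 cm⁴.
Web: 0.6 × 25, A = 15 cm², y = 14.5 cm, Ī = 781.25 cm⁴.
Top flange: 18 × 2, A = 36 cm², y = 28 cm, Ī = 12 cm⁴.
By symmetry the centroid is at mid-height, ȳ = 14.5 cm.
Transfer each piece to the horizontal centroidal axis using Ī + A·d² with d = y − 14.5:
  bottom flange: d = -13.5 cm → contributes +6 573 cm⁴
  web: d = 0 cm → contributes +781.25 cm⁴
  top flange: d = 13.5 cm → contributes +6 573 cm⁴
Total I = 13927.3 cm⁴.

I_x ≈ 1.393 × 10⁴ cm⁴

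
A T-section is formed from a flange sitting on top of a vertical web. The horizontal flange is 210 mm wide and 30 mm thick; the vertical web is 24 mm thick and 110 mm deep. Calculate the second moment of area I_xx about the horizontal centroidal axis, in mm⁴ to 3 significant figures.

I_xx ≈ 1.23 × 10⁷ mm⁴

Treat the section as a set of non-overlapping primitives; coordinates are from the bounding-box lower-left.
Flange: 210 × 30, A = 6 300 mm², y = 125 mm, Ī = 472 500 mm⁴.
Web: 24 × 110, A = 2 640 mm², y = 55 mm, Ī = 2 662 000 mm⁴.
Centroid: ȳ = ΣA·y / ΣA = 104.33 mm.
Transfer each piece to the horizontal centroidal axis using Ī + A·d² with d = y − 104.33:
  flange: d = 20.671 mm → contributes +3 164 465 mm⁴
  web: d = -49.329 mm → contributes +9 086 008 mm⁴
Total I = 12 250 473 mm⁴.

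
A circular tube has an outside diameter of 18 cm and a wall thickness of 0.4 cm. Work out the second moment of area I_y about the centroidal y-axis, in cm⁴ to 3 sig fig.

Split into non-overlapping primitives; take the origin at the lower-left of the bounding box.
Outer circle: ⌀18, A = 254.47 cm², x = 9 cm, Ī = 5 153 cm⁴.
Bore (subtracted): ⌀17.2, A = 232.35 cm², x = 9 cm, Ī = 4296.2 cm⁴.
By symmetry the centroid is at mid-width, x̄ = 9 cm.
All pieces are centred on the centroidal y-axis, so I = ΣĪ (holes subtracted) = 856.81 cm⁴.

I_y ≈ 857 cm⁴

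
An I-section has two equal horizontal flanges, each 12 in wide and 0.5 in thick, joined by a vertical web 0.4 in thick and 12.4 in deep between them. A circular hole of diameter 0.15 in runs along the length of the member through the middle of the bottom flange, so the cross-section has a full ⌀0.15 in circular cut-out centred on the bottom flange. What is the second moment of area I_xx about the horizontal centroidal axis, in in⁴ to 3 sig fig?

I_xx ≈ 562 in⁴

Break the section into simple shapes (no overlaps), measuring from the bottom-left corner of the bounding box.
Bottom flange: 12 × 0.5, A = 6 in², y = 0.25 in, Ī = 0.125 in⁴.
Web: 0.4 × 12.4, A = 4.96 in², y = 6.7 in, Ī = 63.554 in⁴.
Top flange: 12 × 0.5, A = 6 in², y = 13.15 in, Ī = 0.125 in⁴.
Hole (subtracted): ⌀0.15, A = 0.017671 in², y = 0.25 in, Ī = 0.00002485 in⁴.
Centroid: ȳ = ΣA·y / ΣA = 6.7067 in.
Transfer each piece to the horizontal centroidal axis using Ī + A·d² with d = y − 6.7067:
  bottom flange: d = -6.4567 in → contributes +250.26 in⁴
  web: d = -0.0067276 in → contributes +63.554 in⁴
  top flange: d = 6.4433 in → contributes +249.22 in⁴
  hole: d = -6.4567 in → contributes −0.73674 in⁴
Total I = 562.3 in⁴.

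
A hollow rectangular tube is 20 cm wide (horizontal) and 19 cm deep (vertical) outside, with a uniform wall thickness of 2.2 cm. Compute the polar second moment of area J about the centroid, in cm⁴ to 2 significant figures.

J ≈ 1.5 × 10⁴ cm⁴

Break the section into simple shapes (no overlaps), measuring from the bottom-left corner of the bounding box.
Outer rectangle: 20 × 19, A = 380 cm², y = 9.5 cm, Ī = 11 432 cm⁴.
Inner void (subtracted): 15.6 × 14.6, A = 227.8 cm², y = 9.5 cm, Ī = 4 046 cm⁴.
By symmetry the centroid is at mid-height, ȳ = 9.5 cm.
All pieces are centred on the centroidal x-axis, so I = ΣĪ (holes subtracted) = 7 386 cm⁴.
Repeating about the centroidal y-axis gives I_y = 8 048 cm⁴.
Polar second moment: J = I_x + I_y = 15 434 cm⁴.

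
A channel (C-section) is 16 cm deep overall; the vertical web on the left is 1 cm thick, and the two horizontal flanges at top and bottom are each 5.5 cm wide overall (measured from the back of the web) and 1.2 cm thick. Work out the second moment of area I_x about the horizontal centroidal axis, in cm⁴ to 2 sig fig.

Treat the section as a set of non-overlapping primitives; coordinates are from the bounding-box lower-left.
Web: 1 × 16, A = 16 cm², y = 8 cm, Ī = 341.3 cm⁴.
Top flange (beyond web): 4.5 × 1.2, A = 5.4 cm², y = 15.4 cm, Ī = 0.648 cm⁴.
Bottom flange (beyond web): 4.5 × 1.2, A = 5.4 cm², y = 0.6 cm, Ī = 0.648 cm⁴.
By symmetry the centroid is at mid-height, ȳ = 8 cm.
Transfer each piece to the horizontal centroidal axis using Ī + A·d² with d = y − 8:
  web: d = 0 cm → contributes +341.3 cm⁴
  top flange (beyond web): d = 7.4 cm → contributes +296.4 cm⁴
  bottom flange (beyond web): d = -7.4 cm → contributes +296.4 cm⁴
Total I = 934 cm⁴.

I_x ≈ 930 cm⁴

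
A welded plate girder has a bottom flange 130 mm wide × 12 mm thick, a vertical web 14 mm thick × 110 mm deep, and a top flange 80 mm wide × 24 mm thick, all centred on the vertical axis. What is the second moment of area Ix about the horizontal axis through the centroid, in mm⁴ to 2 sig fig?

Treat the section as a set of non-overlapping primitives; coordinates are from the bounding-box lower-left.
Bottom plate: 130 × 12, A = 1 560 mm², y = 6 mm, Ī = 18 720 mm⁴.
Web plate: 14 × 110, A = 1 540 mm², y = 67 mm, Ī = 1 552 833 mm⁴.
Top plate: 80 × 24, A = 1 920 mm², y = 134 mm, Ī = 92 160 mm⁴.
Centroid: ȳ = ΣA·y / ΣA = 73.67 mm.
Transfer each piece to the horizontal axis through the centroid using Ī + A·d² with d = y − 73.67:
  bottom plate: d = -67.67 mm → contributes +7 162 174 mm⁴
  web plate: d = -6.669 mm → contributes +1 621 332 mm⁴
  top plate: d = 60.33 mm → contributes +7 080 558 mm⁴
Total I = 15 864 064 mm⁴.

Ix ≈ 1.6 × 10⁷ mm⁴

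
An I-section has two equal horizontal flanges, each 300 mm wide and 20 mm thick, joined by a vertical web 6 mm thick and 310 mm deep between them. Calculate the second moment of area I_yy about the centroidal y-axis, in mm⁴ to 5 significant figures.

Treat the section as a set of non-overlapping primitives; coordinates are from the bounding-box lower-left.
Bottom flange: 300 × 20, A = 6 000 mm², x = 150 mm, Ī = 45 000 000 mm⁴.
Web: 6 × 310, A = 1 860 mm², x = 150 mm, Ī = 5 580 mm⁴.
Top flange: 300 × 20, A = 6 000 mm², x = 150 mm, Ī = 45 000 000 mm⁴.
By symmetry the centroid is at mid-width, x̄ = 150 mm.
All pieces are centred on the centroidal y-axis, so I = ΣĪ = 90 005 580 mm⁴.

I_yy ≈ 9.0006 × 10⁷ mm⁴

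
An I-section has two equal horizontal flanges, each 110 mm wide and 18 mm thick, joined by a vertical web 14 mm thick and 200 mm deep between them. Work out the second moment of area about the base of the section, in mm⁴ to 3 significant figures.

Treat the section as a set of non-overlapping primitives; coordinates are from the bounding-box lower-left.
Bottom flange: 110 × 18, A = 1 980 mm², y = 9 mm, Ī = 53 460 mm⁴.
Web: 14 × 200, A = 2 800 mm², y = 118 mm, Ī = 9 333 333 mm⁴.
Top flange: 110 × 18, A = 1 980 mm², y = 227 mm, Ī = 53 460 mm⁴.
Transfer each piece to the bottom edge using Ī + A·d² with d = y − 0:
  bottom flange: d = 9 mm → contributes +213 840 mm⁴
  web: d = 118 mm → contributes +48 320 533 mm⁴
  top flange: d = 227 mm → contributes +102 080 880 mm⁴
Total I = 150 615 253 mm⁴.

I_base ≈ 1.51 × 10⁸ mm⁴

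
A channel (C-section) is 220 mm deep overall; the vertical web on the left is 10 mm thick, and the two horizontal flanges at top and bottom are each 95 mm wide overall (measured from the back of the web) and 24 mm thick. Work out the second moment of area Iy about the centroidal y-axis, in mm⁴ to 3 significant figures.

Iy ≈ 5.70 × 10⁶ mm⁴

Break the section into simple shapes (no overlaps), measuring from the bottom-left corner of the bounding box.
Web: 10 × 220, A = 2 200 mm², x = 5 mm, Ī = 18 333 mm⁴.
Top flange (beyond web): 85 × 24, A = 2 040 mm², x = 52.5 mm, Ī = 1 228 250 mm⁴.
Bottom flange (beyond web): 85 × 24, A = 2 040 mm², x = 52.5 mm, Ī = 1 228 250 mm⁴.
Centroid: x̄ = ΣA·x / ΣA = 35.86 mm.
Transfer each piece to the centroidal y-axis using Ī + A·d² with d = x − 35.86:
  web: d = -30.86 mm → contributes +2 113 463 mm⁴
  top flange (beyond web): d = 16.64 mm → contributes +1 793 113 mm⁴
  bottom flange (beyond web): d = 16.64 mm → contributes +1 793 113 mm⁴
Total I = 5 699 690 mm⁴.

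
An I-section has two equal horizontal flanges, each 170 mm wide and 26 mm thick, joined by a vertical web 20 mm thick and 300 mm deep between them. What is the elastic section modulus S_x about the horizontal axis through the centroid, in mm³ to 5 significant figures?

Decompose the section into non-overlapping parts with the origin at the bottom-left of its bounding rectangle.
Bottom flange: 170 × 26, A = 4 420 mm², y = 13 mm, Ī = 248993.3 mm⁴.
Web: 20 × 300, A = 6 000 mm², y = 176 mm, Ī = 45 000 000 mm⁴.
Top flange: 170 × 26, A = 4 420 mm², y = 339 mm, Ī = 248993.3 mm⁴.
By symmetry the centroid is at mid-height, ȳ = 176 mm.
Transfer each piece to the horizontal axis through the centroid using Ī + A·d² with d = y − 176:
  bottom flange: d = -163 mm → contributes +117 683 973 mm⁴
  web: d = 0 mm → contributes +45 000 000 mm⁴
  top flange: d = 163 mm → contributes +117 683 973 mm⁴
Total I = 280 367 947 mm⁴.
Extreme fibre distance c = 176 mm; S = I/c = 1 593 000 mm³.

S_x ≈ 1.5930 × 10⁶ mm³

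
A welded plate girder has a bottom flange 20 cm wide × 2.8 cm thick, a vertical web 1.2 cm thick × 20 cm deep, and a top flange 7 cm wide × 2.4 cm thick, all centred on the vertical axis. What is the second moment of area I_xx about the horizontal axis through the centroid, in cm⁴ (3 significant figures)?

Decompose the section into non-overlapping parts with the origin at the bottom-left of its bounding rectangle.
Bottom plate: 20 × 2.8, A = 56 cm², y = 1.4 cm, Ī = 36.587 cm⁴.
Web plate: 1.2 × 20, A = 24 cm², y = 12.8 cm, Ī = 800 cm⁴.
Top plate: 7 × 2.4, A = 16.8 cm², y = 24 cm, Ī = 8.064 cm⁴.
Centroid: ȳ = ΣA·y / ΣA = 8.1488 cm.
Transfer each piece to the horizontal axis through the centroid using Ī + A·d² with d = y − 8.1488:
  bottom plate: d = -6.7488 cm → contributes +2587.1 cm⁴
  web plate: d = 4.6512 cm → contributes +1319.2 cm⁴
  top plate: d = 15.851 cm → contributes +4229.3 cm⁴
Total I = 8135.6 cm⁴.

I_xx ≈ 8140 cm⁴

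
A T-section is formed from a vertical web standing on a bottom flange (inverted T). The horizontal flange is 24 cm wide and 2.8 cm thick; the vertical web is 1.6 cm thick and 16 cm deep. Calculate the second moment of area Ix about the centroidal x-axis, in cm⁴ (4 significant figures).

Ix ≈ 2228 cm⁴

Split into non-overlapping primitives; take the origin at the lower-left of the bounding box.
Flange: 24 × 2.8, A = 67.2 cm², y = 1.4 cm, Ī = 43.904 cm⁴.
Web: 1.6 × 16, A = 25.6 cm², y = 10.8 cm, Ī = 546.133 cm⁴.
Centroid: ȳ = ΣA·y / ΣA = 3.9931 cm.
Transfer each piece to the centroidal x-axis using Ī + A·d² with d = y − 3.9931:
  flange: d = -2.5931 cm → contributes +495.769 cm⁴
  web: d = 6.8069 cm → contributes +1732.28 cm⁴
Total I = 2228.05 cm⁴.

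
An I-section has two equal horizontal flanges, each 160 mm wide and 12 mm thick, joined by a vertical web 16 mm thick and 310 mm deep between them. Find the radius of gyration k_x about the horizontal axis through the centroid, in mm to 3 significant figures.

Break the section into simple shapes (no overlaps), measuring from the bottom-left corner of the bounding box.
Bottom flange: 160 × 12, A = 1 920 mm², y = 6 mm, Ī = 23 040 mm⁴.
Web: 16 × 310, A = 4 960 mm², y = 167 mm, Ī = 39 721 333 mm⁴.
Top flange: 160 × 12, A = 1 920 mm², y = 328 mm, Ī = 23 040 mm⁴.
By symmetry the centroid is at mid-height, ȳ = 167 mm.
Transfer each piece to the horizontal axis through the centroid using Ī + A·d² with d = y − 167:
  bottom flange: d = -161 mm → contributes +49 791 360 mm⁴
  web: d = 0 mm → contributes +39 721 333 mm⁴
  top flange: d = 161 mm → contributes +49 791 360 mm⁴
Total I = 139 304 053 mm⁴.
Radius of gyration: k = √(I/A) = √(139 304 053 / 8 800) = 125.82 mm.

k_x ≈ 126 mm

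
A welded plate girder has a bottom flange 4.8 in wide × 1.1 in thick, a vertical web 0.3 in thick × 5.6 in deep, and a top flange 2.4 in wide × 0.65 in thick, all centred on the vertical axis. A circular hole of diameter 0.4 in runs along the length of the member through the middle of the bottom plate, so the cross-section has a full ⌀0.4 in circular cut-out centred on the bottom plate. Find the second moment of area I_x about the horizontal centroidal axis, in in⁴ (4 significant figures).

Split into non-overlapping primitives; take the origin at the lower-left of the bounding box.
Bottom plate: 4.8 × 1.1, A = 5.28 in², y = 0.55 in, Ī = 0.5324 in⁴.
Web plate: 0.3 × 5.6, A = 1.68 in², y = 3.9 in, Ī = 4.3904 in⁴.
Top plate: 2.4 × 0.65, A = 1.56 in², y = 7.025 in, Ī = 0.054925 in⁴.
Hole (subtracted): ⌀0.4, A = 0.125664 in², y = 0.55 in, Ī = 0.00125664 in⁴.
Centroid: ȳ = ΣA·y / ΣA = 2.42376 in.
Transfer each piece to the horizontal centroidal axis using Ī + A·d² with d = y − 2.42376:
  bottom plate: d = -1.87376 in → contributes +19.0704 in⁴
  web plate: d = 1.47624 in → contributes +8.05158 in⁴
  top plate: d = 4.60124 in → contributes +33.0823 in⁴
  hole: d = -1.87376 in → contributes −0.442461 in⁴
Total I = 59.7618 in⁴.

I_x ≈ 59.76 in⁴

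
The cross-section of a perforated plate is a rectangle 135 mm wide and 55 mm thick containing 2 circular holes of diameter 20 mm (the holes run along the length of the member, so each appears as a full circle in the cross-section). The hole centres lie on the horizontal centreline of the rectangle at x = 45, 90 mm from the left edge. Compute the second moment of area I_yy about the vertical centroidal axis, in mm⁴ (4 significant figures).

I_yy ≈ 1.094 × 10⁷ mm⁴

Split into non-overlapping primitives; take the origin at the lower-left of the bounding box.
Plate: 135 × 55, A = 7 425 mm², x = 67.5 mm, Ī = 11 276 719 mm⁴.
Hole 1 (subtracted): ⌀20, A = 314.159 mm², x = 45 mm, Ī = 7853.98 mm⁴.
Hole 2 (subtracted): ⌀20, A = 314.159 mm², x = 90 mm, Ī = 7853.98 mm⁴.
By symmetry the centroid is at mid-width, x̄ = 67.5 mm.
Transfer each piece to the vertical centroidal axis using Ī + A·d² with d = x − 67.5:
  plate: d = 0 mm → contributes +11 276 719 mm⁴
  hole 1: d = -22.5 mm → contributes −166 897 mm⁴
  hole 2: d = 22.5 mm → contributes −166 897 mm⁴
Total I = 10 942 925 mm⁴.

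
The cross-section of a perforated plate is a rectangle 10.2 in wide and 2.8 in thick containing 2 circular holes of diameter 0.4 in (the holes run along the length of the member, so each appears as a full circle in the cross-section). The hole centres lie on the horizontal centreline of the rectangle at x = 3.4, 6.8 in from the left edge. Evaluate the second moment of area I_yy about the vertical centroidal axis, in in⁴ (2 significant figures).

I_yy ≈ 250 in⁴

Treat the section as a set of non-overlapping primitives; coordinates are from the bounding-box lower-left.
Plate: 10.2 × 2.8, A = 28.56 in², x = 5.1 in, Ī = 247.6 in⁴.
Hole 1 (subtracted): ⌀0.4, A = 0.1257 in², x = 3.4 in, Ī = 0.001257 in⁴.
Hole 2 (subtracted): ⌀0.4, A = 0.1257 in², x = 6.8 in, Ī = 0.001257 in⁴.
By symmetry the centroid is at mid-width, x̄ = 5.1 in.
Transfer each piece to the vertical centroidal axis using Ī + A·d² with d = x − 5.1:
  plate: d = 0 in → contributes +247.6 in⁴
  hole 1: d = -1.7 in → contributes −0.3644 in⁴
  hole 2: d = 1.7 in → contributes −0.3644 in⁴
Total I = 246.9 in⁴.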